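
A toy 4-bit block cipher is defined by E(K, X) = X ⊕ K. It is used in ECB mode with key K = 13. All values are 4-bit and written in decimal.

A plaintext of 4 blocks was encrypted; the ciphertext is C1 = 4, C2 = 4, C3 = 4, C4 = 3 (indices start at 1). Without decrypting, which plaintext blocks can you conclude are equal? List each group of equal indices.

P1 = P2 = P3

ECB encrypts each block independently with the same key, so equal ciphertext blocks imply equal plaintext blocks.
C1 = C2 = C3 = 4, so P1 = P2 = P3.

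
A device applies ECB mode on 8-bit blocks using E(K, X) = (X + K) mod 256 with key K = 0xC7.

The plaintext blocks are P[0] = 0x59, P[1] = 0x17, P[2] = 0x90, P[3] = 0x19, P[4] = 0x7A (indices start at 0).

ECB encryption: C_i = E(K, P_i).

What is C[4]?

C[4] = 0x41

C[4]: E(K, 0x7A) = 0x41.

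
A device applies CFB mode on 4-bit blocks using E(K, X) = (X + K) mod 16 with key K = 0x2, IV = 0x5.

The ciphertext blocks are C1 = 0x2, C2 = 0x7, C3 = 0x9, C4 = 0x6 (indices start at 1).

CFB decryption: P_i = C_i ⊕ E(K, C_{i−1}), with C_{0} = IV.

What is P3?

P3: E(K, 0x7) = 0x9; 0x9 ⊕ 0x9 = 0x0.

P3 = 0x0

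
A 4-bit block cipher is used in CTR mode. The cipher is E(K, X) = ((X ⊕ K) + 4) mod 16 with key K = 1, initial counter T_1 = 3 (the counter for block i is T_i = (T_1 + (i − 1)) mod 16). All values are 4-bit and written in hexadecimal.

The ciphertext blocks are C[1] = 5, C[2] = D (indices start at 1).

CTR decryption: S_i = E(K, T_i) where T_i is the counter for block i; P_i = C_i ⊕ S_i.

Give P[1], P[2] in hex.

P[1] = 3, P[2] = 4

P[1]: T = 3, S = E(K, T) = 6; 5 ⊕ 6 = 3.
P[2]: T = 4, S = E(K, T) = 9; D ⊕ 9 = 4.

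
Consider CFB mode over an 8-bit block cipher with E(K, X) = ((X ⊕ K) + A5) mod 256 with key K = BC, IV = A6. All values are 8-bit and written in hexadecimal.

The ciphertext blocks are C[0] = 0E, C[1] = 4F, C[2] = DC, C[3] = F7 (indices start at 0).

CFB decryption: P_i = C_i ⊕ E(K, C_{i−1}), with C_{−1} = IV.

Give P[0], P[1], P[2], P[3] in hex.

P[0] = B1, P[1] = 18, P[2] = 44, P[3] = F2

P[0]: E(K, A6) = BF; 0E ⊕ BF = B1.
P[1]: E(K, 0E) = 57; 4F ⊕ 57 = 18.
P[2]: E(K, 4F) = 98; DC ⊕ 98 = 44.
P[3]: E(K, DC) = 05; F7 ⊕ 05 = F2.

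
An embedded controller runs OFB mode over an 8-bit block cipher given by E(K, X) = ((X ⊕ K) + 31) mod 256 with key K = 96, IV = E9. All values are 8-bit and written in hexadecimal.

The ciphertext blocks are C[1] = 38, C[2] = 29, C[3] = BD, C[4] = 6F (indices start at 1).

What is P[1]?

OFB decryption: S_i = E(K, S_{i−1}) with S_{0} = IV; P_i = C_i ⊕ S_i.
P[1]: S = E(K, E9) = B0; 38 ⊕ B0 = 88.

P[1] = 88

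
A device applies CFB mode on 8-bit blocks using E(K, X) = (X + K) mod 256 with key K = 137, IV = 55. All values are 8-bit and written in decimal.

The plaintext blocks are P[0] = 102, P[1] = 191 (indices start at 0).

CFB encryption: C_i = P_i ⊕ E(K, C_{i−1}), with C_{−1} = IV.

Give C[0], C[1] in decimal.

C[0]: E(K, 55) = 192; 102 ⊕ 192 = 166.
C[1]: E(K, 166) = 47; 191 ⊕ 47 = 144.

C[0] = 166, C[1] = 144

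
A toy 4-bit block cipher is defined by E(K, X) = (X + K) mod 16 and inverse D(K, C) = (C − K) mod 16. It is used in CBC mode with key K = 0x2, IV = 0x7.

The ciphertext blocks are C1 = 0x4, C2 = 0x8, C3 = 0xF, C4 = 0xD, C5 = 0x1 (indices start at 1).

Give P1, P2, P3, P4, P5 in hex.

P1 = 0x5, P2 = 0x2, P3 = 0x5, P4 = 0x4, P5 = 0x2

CBC decryption: P_i = D(K, C_i) ⊕ C_{i−1}, with C_{0} = IV.
P1: D(K, 0x4) = 0x2; 0x2 ⊕ 0x7 = 0x5.
P2: D(K, 0x8) = 0x6; 0x6 ⊕ 0x4 = 0x2.
P3: D(K, 0xF) = 0xD; 0xD ⊕ 0x8 = 0x5.
P4: D(K, 0xD) = 0xB; 0xB ⊕ 0xF = 0x4.
P5: D(K, 0x1) = 0xF; 0xF ⊕ 0xD = 0x2.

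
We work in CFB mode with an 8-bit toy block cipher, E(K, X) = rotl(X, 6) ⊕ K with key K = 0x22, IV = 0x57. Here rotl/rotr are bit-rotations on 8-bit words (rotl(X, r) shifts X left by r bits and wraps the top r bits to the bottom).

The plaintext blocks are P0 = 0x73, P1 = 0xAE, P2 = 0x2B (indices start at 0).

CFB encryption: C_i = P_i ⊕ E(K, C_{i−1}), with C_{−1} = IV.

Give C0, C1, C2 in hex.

C0: E(K, 0x57) = 0xF7; 0x73 ⊕ 0xF7 = 0x84.
C1: E(K, 0x84) = 0x03; 0xAE ⊕ 0x03 = 0xAD.
C2: E(K, 0xAD) = 0x49; 0x2B ⊕ 0x49 = 0x62.

C0 = 0x84, C1 = 0xAD, C2 = 0x62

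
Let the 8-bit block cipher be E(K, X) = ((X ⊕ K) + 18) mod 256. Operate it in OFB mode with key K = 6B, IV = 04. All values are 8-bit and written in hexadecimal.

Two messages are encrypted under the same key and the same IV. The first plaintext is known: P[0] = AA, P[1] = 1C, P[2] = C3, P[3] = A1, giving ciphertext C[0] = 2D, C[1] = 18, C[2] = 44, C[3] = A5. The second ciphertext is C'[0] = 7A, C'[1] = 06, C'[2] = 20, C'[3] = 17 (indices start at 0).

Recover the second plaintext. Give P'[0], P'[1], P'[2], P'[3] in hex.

P'[0] = FD, P'[1] = 02, P'[2] = A7, P'[3] = 13

In OFB with a reused IV, both messages share the same keystream S_i, so C_i ⊕ C'_i = P_i ⊕ P'_i and thus P'_i = P_i ⊕ C_i ⊕ C'_i.
P'[0]: AA ⊕ 2D ⊕ 7A = FD.
P'[1]: 1C ⊕ 18 ⊕ 06 = 02.
P'[2]: C3 ⊕ 44 ⊕ 20 = A7.
P'[3]: A1 ⊕ A5 ⊕ 17 = 13.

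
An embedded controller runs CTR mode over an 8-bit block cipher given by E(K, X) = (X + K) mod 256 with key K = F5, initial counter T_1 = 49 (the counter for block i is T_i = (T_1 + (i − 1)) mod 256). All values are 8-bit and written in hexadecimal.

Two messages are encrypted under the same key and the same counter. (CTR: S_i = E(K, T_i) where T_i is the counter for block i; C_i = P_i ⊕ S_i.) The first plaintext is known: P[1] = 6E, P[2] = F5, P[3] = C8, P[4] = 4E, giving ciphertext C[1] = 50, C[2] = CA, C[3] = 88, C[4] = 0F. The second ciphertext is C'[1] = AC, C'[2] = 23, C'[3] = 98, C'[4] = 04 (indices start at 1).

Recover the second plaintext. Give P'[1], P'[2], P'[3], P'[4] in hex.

P'[1] = 92, P'[2] = 1C, P'[3] = D8, P'[4] = 45

In CTR with a reused counter, both messages share the same keystream S_i, so C_i ⊕ C'_i = P_i ⊕ P'_i and thus P'_i = P_i ⊕ C_i ⊕ C'_i.
P'[1]: 6E ⊕ 50 ⊕ AC = 92.
P'[2]: F5 ⊕ CA ⊕ 23 = 1C.
P'[3]: C8 ⊕ 88 ⊕ 98 = D8.
P'[4]: 4E ⊕ 0F ⊕ 04 = 45.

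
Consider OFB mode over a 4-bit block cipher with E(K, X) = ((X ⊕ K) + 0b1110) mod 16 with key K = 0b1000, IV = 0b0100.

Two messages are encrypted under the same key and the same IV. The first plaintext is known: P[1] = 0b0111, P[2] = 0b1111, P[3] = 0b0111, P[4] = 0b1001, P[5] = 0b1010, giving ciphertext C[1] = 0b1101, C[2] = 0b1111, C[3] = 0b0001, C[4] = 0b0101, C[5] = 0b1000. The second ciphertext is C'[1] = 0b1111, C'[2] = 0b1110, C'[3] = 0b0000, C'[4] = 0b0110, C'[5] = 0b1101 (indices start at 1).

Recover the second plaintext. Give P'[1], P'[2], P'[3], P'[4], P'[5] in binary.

P'[1] = 0b0101, P'[2] = 0b1110, P'[3] = 0b0110, P'[4] = 0b1010, P'[5] = 0b1111

In OFB with a reused IV, both messages share the same keystream S_i, so C_i ⊕ C'_i = P_i ⊕ P'_i and thus P'_i = P_i ⊕ C_i ⊕ C'_i.
P'[1]: 0b0111 ⊕ 0b1101 ⊕ 0b1111 = 0b0101.
P'[2]: 0b1111 ⊕ 0b1111 ⊕ 0b1110 = 0b1110.
P'[3]: 0b0111 ⊕ 0b0001 ⊕ 0b0000 = 0b0110.
P'[4]: 0b1001 ⊕ 0b0101 ⊕ 0b0110 = 0b1010.
P'[5]: 0b1010 ⊕ 0b1000 ⊕ 0b1101 = 0b1111.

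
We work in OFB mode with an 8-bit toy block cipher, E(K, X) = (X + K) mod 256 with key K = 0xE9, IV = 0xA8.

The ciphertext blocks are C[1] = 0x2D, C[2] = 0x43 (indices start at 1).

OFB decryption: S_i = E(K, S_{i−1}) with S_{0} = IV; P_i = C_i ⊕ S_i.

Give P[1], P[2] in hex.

P[1]: S = E(K, 0xA8) = 0x91; 0x2D ⊕ 0x91 = 0xBC.
P[2]: S = E(K, 0x91) = 0x7A; 0x43 ⊕ 0x7A = 0x39.

P[1] = 0xBC, P[2] = 0x39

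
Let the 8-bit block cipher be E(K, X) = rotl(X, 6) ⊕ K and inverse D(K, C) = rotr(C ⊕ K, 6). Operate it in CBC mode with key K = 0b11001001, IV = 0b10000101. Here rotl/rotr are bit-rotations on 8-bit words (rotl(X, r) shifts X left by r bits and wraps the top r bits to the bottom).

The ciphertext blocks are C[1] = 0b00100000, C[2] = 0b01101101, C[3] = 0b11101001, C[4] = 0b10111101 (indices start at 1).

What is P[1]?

CBC decryption: P_i = D(K, C_i) ⊕ C_{i−1}, with C_{0} = IV.
P[1]: D(K, 0b00100000) = 0b10100111; 0b10100111 ⊕ 0b10000101 = 0b00100010.

P[1] = 0b00100010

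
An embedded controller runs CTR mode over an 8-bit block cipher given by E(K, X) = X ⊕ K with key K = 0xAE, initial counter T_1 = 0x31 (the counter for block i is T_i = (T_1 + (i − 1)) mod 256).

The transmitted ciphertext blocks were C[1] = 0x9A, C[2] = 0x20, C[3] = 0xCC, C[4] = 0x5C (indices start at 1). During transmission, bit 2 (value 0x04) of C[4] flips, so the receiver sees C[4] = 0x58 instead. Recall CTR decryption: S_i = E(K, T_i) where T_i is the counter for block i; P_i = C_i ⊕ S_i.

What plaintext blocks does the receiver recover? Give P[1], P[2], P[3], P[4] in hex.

Only C[4] changed, to 0x58. In CTR, a change in C_i flips the same bit in P_i only; the keystream is unaffected. Decrypting the received ciphertext:
P[1]: T = 0x31, S = E(K, T) = 0x9F; 0x9A ⊕ 0x9F = 0x05.
P[2]: T = 0x32, S = E(K, T) = 0x9C; 0x20 ⊕ 0x9C = 0xBC.
P[3]: T = 0x33, S = E(K, T) = 0x9D; 0xCC ⊕ 0x9D = 0x51.
P[4]: T = 0x34, S = E(K, T) = 0x9A; 0x58 ⊕ 0x9A = 0xC2.
Blocks that differ from the original plaintext: P[4].

P[1] = 0x05, P[2] = 0xBC, P[3] = 0x51, P[4] = 0xC2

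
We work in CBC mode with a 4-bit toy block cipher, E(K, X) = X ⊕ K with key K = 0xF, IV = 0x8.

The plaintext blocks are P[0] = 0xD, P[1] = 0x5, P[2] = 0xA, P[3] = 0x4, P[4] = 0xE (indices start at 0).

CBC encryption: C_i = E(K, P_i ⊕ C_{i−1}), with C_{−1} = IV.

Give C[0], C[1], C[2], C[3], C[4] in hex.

C[0] = 0xA, C[1] = 0x0, C[2] = 0x5, C[3] = 0xE, C[4] = 0xF

C[0]: P[0] ⊕ 0x8 = 0x5; E(K, 0x5) = 0xA.
C[1]: P[1] ⊕ 0xA = 0xF; E(K, 0xF) = 0x0.
C[2]: P[2] ⊕ 0x0 = 0xA; E(K, 0xA) = 0x5.
C[3]: P[3] ⊕ 0x5 = 0x1; E(K, 0x1) = 0xE.
C[4]: P[4] ⊕ 0xE = 0x0; E(K, 0x0) = 0xF.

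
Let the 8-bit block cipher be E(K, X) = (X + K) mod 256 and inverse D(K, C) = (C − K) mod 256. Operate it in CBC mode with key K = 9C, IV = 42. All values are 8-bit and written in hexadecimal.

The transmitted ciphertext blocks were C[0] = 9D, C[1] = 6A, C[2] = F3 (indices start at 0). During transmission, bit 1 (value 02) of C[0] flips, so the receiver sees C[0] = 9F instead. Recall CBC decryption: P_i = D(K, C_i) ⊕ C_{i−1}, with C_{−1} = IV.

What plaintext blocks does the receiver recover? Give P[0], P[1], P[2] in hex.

P[0] = 41, P[1] = 51, P[2] = 3D

Only C[0] changed, to 9F. In CBC, a change in C_i garbles P_i and flips the same bit in P_{i+1}. Decrypting the received ciphertext:
P[0]: D(K, 9F) = 03; 03 ⊕ 42 = 41.
P[1]: D(K, 6A) = CE; CE ⊕ 9F = 51.
P[2]: D(K, F3) = 57; 57 ⊕ 6A = 3D.
Blocks that differ from the original plaintext: P[0], P[1].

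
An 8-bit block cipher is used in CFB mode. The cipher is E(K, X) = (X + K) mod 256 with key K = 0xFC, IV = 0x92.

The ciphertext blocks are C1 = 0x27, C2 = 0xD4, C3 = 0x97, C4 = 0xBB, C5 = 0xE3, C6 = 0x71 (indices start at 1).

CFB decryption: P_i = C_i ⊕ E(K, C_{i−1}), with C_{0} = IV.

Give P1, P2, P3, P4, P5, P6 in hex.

P1 = 0xA9, P2 = 0xF7, P3 = 0x47, P4 = 0x28, P5 = 0x54, P6 = 0xAE

P1: E(K, 0x92) = 0x8E; 0x27 ⊕ 0x8E = 0xA9.
P2: E(K, 0x27) = 0x23; 0xD4 ⊕ 0x23 = 0xF7.
P3: E(K, 0xD4) = 0xD0; 0x97 ⊕ 0xD0 = 0x47.
P4: E(K, 0x97) = 0x93; 0xBB ⊕ 0x93 = 0x28.
P5: E(K, 0xBB) = 0xB7; 0xE3 ⊕ 0xB7 = 0x54.
P6: E(K, 0xE3) = 0xDF; 0x71 ⊕ 0xDF = 0xAE.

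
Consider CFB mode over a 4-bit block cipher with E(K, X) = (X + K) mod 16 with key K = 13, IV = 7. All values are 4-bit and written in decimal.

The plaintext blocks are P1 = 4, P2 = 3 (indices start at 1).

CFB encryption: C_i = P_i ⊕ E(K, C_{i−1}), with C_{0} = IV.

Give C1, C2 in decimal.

C1: E(K, 7) = 4; 4 ⊕ 4 = 0.
C2: E(K, 0) = 13; 3 ⊕ 13 = 14.

C1 = 0, C2 = 14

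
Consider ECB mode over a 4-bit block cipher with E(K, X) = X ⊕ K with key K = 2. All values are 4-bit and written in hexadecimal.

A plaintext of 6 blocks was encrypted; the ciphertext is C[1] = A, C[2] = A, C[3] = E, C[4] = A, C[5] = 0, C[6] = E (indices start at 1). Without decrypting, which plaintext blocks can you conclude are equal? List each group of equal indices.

ECB encrypts each block independently with the same key, so equal ciphertext blocks imply equal plaintext blocks.
C[1] = C[2] = C[4] = A, so P[1] = P[2] = P[4].
C[3] = C[6] = E, so P[3] = P[6].

P[1] = P[2] = P[4]; P[3] = P[6]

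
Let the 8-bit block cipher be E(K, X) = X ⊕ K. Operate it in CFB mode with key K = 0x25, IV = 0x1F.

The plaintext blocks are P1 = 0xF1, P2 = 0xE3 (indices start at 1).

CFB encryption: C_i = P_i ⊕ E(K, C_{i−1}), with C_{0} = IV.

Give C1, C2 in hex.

C1 = 0xCB, C2 = 0x0D

C1: E(K, 0x1F) = 0x3A; 0xF1 ⊕ 0x3A = 0xCB.
C2: E(K, 0xCB) = 0xEE; 0xE3 ⊕ 0xEE = 0x0D.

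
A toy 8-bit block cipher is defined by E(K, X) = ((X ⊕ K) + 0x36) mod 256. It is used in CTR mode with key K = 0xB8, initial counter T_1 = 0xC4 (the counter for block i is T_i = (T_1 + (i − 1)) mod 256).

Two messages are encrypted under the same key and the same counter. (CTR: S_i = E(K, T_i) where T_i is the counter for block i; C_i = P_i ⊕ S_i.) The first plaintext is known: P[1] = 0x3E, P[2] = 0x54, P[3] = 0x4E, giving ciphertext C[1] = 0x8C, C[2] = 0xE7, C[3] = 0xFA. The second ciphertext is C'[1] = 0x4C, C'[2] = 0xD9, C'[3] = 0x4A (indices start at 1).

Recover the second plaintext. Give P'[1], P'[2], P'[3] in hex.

P'[1] = 0xFE, P'[2] = 0x6A, P'[3] = 0xFE

In CTR with a reused counter, both messages share the same keystream S_i, so C_i ⊕ C'_i = P_i ⊕ P'_i and thus P'_i = P_i ⊕ C_i ⊕ C'_i.
P'[1]: 0x3E ⊕ 0x8C ⊕ 0x4C = 0xFE.
P'[2]: 0x54 ⊕ 0xE7 ⊕ 0xD9 = 0x6A.
P'[3]: 0x4E ⊕ 0xFA ⊕ 0x4A = 0xFE.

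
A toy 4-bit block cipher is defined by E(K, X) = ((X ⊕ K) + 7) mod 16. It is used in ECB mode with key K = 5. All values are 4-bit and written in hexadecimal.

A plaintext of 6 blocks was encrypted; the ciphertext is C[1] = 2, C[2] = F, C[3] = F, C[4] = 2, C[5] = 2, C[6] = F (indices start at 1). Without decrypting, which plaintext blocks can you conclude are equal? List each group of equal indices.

P[1] = P[4] = P[5]; P[2] = P[3] = P[6]

ECB encrypts each block independently with the same key, so equal ciphertext blocks imply equal plaintext blocks.
C[1] = C[4] = C[5] = 2, so P[1] = P[4] = P[5].
C[2] = C[3] = C[6] = F, so P[2] = P[3] = P[6].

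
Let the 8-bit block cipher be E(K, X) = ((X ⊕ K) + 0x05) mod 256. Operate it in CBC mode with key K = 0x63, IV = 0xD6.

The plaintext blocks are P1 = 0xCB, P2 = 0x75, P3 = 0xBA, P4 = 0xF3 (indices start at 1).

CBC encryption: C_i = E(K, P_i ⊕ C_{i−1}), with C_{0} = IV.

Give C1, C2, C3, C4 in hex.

C1 = 0x83, C2 = 0x9A, C3 = 0x48, C4 = 0xDD

C1: P1 ⊕ 0xD6 = 0x1D; E(K, 0x1D) = 0x83.
C2: P2 ⊕ 0x83 = 0xF6; E(K, 0xF6) = 0x9A.
C3: P3 ⊕ 0x9A = 0x20; E(K, 0x20) = 0x48.
C4: P4 ⊕ 0x48 = 0xBB; E(K, 0xBB) = 0xDD.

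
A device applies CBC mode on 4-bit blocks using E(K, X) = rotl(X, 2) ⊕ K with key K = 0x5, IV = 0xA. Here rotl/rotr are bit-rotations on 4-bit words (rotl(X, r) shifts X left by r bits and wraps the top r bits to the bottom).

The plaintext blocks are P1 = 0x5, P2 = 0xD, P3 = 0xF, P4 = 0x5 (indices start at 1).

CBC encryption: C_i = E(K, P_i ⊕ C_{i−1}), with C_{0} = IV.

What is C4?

C4 = 0x2

C1: P1 ⊕ 0xA = 0xF; E(K, 0xF) = 0xA.
C2: P2 ⊕ 0xA = 0x7; E(K, 0x7) = 0x8.
C3: P3 ⊕ 0x8 = 0x7; E(K, 0x7) = 0x8.
C4: P4 ⊕ 0x8 = 0xD; E(K, 0xD) = 0x2.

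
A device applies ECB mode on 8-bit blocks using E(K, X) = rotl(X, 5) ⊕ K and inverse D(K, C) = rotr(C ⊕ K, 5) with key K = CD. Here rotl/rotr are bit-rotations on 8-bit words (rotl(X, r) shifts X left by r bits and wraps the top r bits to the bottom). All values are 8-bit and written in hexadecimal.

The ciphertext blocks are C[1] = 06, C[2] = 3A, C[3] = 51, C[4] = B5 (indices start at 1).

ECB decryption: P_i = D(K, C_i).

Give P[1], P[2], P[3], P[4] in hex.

P[1]: D(K, 06) = 5E.
P[2]: D(K, 3A) = BF.
P[3]: D(K, 51) = E4.
P[4]: D(K, B5) = C3.

P[1] = 5E, P[2] = BF, P[3] = E4, P[4] = C3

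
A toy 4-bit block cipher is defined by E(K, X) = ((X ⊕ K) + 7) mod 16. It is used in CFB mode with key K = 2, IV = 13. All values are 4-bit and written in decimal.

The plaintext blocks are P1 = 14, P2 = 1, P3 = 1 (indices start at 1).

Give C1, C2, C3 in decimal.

CFB encryption: C_i = P_i ⊕ E(K, C_{i−1}), with C_{0} = IV.
C1: E(K, 13) = 6; 14 ⊕ 6 = 8.
C2: E(K, 8) = 1; 1 ⊕ 1 = 0.
C3: E(K, 0) = 9; 1 ⊕ 9 = 8.

C1 = 8, C2 = 0, C3 = 8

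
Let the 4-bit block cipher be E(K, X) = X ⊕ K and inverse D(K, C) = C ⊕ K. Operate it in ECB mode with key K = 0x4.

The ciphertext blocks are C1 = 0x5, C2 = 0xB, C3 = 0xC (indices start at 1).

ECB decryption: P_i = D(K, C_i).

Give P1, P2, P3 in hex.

P1: D(K, 0x5) = 0x1.
P2: D(K, 0xB) = 0xF.
P3: D(K, 0xC) = 0x8.

P1 = 0x1, P2 = 0xF, P3 = 0x8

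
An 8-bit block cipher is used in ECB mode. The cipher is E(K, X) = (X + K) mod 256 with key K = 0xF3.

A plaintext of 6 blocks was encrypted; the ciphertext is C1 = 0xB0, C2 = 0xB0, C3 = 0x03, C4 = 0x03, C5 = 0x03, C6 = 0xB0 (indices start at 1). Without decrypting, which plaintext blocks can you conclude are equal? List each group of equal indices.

ECB encrypts each block independently with the same key, so equal ciphertext blocks imply equal plaintext blocks.
C1 = C2 = C6 = 0xB0, so P1 = P2 = P6.
C3 = C4 = C5 = 0x03, so P3 = P4 = P5.

P1 = P2 = P6; P3 = P4 = P5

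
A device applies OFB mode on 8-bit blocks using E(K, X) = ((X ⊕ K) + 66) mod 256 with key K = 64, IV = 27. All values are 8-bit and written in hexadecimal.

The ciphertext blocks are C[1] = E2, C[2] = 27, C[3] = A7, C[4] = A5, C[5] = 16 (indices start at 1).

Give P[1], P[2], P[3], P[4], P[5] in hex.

OFB decryption: S_i = E(K, S_{i−1}) with S_{0} = IV; P_i = C_i ⊕ S_i.
P[1]: S = E(K, 27) = A9; E2 ⊕ A9 = 4B.
P[2]: S = E(K, A9) = 33; 27 ⊕ 33 = 14.
P[3]: S = E(K, 33) = BD; A7 ⊕ BD = 1A.
P[4]: S = E(K, BD) = 3F; A5 ⊕ 3F = 9A.
P[5]: S = E(K, 3F) = C1; 16 ⊕ C1 = D7.

P[1] = 4B, P[2] = 14, P[3] = 1A, P[4] = 9A, P[5] = D7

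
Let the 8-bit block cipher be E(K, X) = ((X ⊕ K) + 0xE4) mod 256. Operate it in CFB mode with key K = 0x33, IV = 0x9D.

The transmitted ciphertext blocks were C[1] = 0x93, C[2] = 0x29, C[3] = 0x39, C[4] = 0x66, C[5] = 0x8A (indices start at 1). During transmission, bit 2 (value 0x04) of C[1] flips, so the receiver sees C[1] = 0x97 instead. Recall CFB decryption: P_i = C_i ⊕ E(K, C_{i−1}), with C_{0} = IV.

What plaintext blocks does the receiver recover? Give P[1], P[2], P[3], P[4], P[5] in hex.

Only C[1] changed, to 0x97. In CFB, a change in C_i flips the same bit in P_i and garbles P_{i+1}. Decrypting the received ciphertext:
P[1]: E(K, 0x9D) = 0x92; 0x97 ⊕ 0x92 = 0x05.
P[2]: E(K, 0x97) = 0x88; 0x29 ⊕ 0x88 = 0xA1.
P[3]: E(K, 0x29) = 0xFE; 0x39 ⊕ 0xFE = 0xC7.
P[4]: E(K, 0x39) = 0xEE; 0x66 ⊕ 0xEE = 0x88.
P[5]: E(K, 0x66) = 0x39; 0x8A ⊕ 0x39 = 0xB3.
Blocks that differ from the original plaintext: P[1], P[2].

P[1] = 0x05, P[2] = 0xA1, P[3] = 0xC7, P[4] = 0x88, P[5] = 0xB3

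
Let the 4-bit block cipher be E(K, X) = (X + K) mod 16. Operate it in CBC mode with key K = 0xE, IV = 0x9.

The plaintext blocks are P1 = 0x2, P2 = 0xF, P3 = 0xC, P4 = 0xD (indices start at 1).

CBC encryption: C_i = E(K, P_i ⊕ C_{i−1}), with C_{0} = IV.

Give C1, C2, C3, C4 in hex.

C1: P1 ⊕ 0x9 = 0xB; E(K, 0xB) = 0x9.
C2: P2 ⊕ 0x9 = 0x6; E(K, 0x6) = 0x4.
C3: P3 ⊕ 0x4 = 0x8; E(K, 0x8) = 0x6.
C4: P4 ⊕ 0x6 = 0xB; E(K, 0xB) = 0x9.

C1 = 0x9, C2 = 0x4, C3 = 0x6, C4 = 0x9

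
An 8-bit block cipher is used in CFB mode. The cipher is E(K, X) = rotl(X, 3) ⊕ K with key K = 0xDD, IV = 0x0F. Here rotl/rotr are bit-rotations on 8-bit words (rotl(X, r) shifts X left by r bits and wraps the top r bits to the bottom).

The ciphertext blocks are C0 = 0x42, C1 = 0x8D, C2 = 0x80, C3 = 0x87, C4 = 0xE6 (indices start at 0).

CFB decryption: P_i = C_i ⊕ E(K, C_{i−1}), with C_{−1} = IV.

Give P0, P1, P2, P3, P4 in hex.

P0 = 0xE7, P1 = 0x42, P2 = 0x31, P3 = 0x5E, P4 = 0x07

P0: E(K, 0x0F) = 0xA5; 0x42 ⊕ 0xA5 = 0xE7.
P1: E(K, 0x42) = 0xCF; 0x8D ⊕ 0xCF = 0x42.
P2: E(K, 0x8D) = 0xB1; 0x80 ⊕ 0xB1 = 0x31.
P3: E(K, 0x80) = 0xD9; 0x87 ⊕ 0xD9 = 0x5E.
P4: E(K, 0x87) = 0xE1; 0xE6 ⊕ 0xE1 = 0x07.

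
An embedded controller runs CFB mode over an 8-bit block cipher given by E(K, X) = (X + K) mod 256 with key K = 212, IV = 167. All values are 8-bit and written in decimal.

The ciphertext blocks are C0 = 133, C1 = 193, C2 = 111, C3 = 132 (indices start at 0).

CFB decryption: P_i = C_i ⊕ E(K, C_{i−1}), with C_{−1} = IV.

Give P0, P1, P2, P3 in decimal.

P0: E(K, 167) = 123; 133 ⊕ 123 = 254.
P1: E(K, 133) = 89; 193 ⊕ 89 = 152.
P2: E(K, 193) = 149; 111 ⊕ 149 = 250.
P3: E(K, 111) = 67; 132 ⊕ 67 = 199.

P0 = 254, P1 = 152, P2 = 250, P3 = 199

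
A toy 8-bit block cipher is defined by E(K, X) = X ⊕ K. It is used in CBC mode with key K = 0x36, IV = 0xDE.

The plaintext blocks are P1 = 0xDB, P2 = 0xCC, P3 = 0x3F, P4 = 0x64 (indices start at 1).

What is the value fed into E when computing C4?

CBC encryption: C_i = E(K, P_i ⊕ C_{i−1}), with C_{0} = IV.
C1: P1 ⊕ 0xDE = 0x05; E(K, 0x05) = 0x33.
C2: P2 ⊕ 0x33 = 0xFF; E(K, 0xFF) = 0xC9.
C3: P3 ⊕ 0xC9 = 0xF6; E(K, 0xF6) = 0xC0.
C4: P4 ⊕ 0xC0 = 0xA4; E(K, 0xA4) = 0x92.
So the input to E for block 4 is 0xA4.

0xA4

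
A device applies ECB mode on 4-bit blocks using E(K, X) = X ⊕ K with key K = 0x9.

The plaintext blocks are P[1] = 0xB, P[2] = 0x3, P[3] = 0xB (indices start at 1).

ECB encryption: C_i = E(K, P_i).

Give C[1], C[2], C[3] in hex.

C[1] = 0x2, C[2] = 0xA, C[3] = 0x2

C[1]: E(K, 0xB) = 0x2.
C[2]: E(K, 0x3) = 0xA.
C[3]: E(K, 0xB) = 0x2.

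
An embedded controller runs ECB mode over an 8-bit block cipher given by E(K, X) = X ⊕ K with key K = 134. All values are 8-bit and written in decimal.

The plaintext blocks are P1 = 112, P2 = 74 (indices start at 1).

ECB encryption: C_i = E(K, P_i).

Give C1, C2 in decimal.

C1 = 246, C2 = 204

C1: E(K, 112) = 246.
C2: E(K, 74) = 204.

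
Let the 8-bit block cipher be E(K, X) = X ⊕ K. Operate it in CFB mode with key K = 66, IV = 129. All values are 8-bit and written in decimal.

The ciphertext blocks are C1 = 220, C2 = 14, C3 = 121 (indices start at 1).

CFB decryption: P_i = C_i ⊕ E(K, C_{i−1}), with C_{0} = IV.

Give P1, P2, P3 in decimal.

P1: E(K, 129) = 195; 220 ⊕ 195 = 31.
P2: E(K, 220) = 158; 14 ⊕ 158 = 144.
P3: E(K, 14) = 76; 121 ⊕ 76 = 53.

P1 = 31, P2 = 144, P3 = 53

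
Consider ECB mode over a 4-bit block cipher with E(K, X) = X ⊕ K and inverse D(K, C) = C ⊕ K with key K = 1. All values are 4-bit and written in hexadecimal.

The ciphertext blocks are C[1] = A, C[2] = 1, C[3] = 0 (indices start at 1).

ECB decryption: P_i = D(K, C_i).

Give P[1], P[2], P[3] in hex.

P[1]: D(K, A) = B.
P[2]: D(K, 1) = 0.
P[3]: D(K, 0) = 1.

P[1] = B, P[2] = 0, P[3] = 1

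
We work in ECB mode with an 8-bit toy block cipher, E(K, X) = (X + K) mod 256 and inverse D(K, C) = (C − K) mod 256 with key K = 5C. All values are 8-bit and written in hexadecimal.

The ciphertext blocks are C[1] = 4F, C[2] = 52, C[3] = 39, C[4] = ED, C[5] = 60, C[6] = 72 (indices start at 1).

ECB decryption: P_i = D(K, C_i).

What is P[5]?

P[5] = 04

P[5]: D(K, 60) = 04.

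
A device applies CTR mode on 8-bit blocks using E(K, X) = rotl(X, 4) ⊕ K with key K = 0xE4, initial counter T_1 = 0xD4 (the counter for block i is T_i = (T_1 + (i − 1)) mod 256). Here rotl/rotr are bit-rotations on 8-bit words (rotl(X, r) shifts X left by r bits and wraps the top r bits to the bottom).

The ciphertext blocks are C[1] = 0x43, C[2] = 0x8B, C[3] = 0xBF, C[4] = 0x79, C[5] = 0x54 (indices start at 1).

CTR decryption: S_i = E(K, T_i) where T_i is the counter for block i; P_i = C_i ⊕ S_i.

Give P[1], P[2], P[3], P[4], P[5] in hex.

P[1] = 0xEA, P[2] = 0x32, P[3] = 0x36, P[4] = 0xE0, P[5] = 0x3D

P[1]: T = 0xD4, S = E(K, T) = 0xA9; 0x43 ⊕ 0xA9 = 0xEA.
P[2]: T = 0xD5, S = E(K, T) = 0xB9; 0x8B ⊕ 0xB9 = 0x32.
P[3]: T = 0xD6, S = E(K, T) = 0x89; 0xBF ⊕ 0x89 = 0x36.
P[4]: T = 0xD7, S = E(K, T) = 0x99; 0x79 ⊕ 0x99 = 0xE0.
P[5]: T = 0xD8, S = E(K, T) = 0x69; 0x54 ⊕ 0x69 = 0x3D.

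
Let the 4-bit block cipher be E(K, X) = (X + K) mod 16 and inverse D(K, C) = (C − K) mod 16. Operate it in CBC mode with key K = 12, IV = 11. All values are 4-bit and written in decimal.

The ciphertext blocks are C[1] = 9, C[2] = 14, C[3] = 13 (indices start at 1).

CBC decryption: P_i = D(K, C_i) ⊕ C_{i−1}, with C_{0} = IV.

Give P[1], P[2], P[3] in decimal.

P[1]: D(K, 9) = 13; 13 ⊕ 11 = 6.
P[2]: D(K, 14) = 2; 2 ⊕ 9 = 11.
P[3]: D(K, 13) = 1; 1 ⊕ 14 = 15.

P[1] = 6, P[2] = 11, P[3] = 15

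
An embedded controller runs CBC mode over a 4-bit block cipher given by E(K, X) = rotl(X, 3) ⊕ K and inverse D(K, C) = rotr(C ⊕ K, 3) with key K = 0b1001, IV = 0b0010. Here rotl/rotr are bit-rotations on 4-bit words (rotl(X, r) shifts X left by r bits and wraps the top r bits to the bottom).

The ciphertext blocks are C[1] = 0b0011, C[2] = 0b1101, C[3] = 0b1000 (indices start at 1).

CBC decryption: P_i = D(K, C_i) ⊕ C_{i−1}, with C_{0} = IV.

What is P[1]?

P[1] = 0b0111

P[1]: D(K, 0b0011) = 0b0101; 0b0101 ⊕ 0b0010 = 0b0111.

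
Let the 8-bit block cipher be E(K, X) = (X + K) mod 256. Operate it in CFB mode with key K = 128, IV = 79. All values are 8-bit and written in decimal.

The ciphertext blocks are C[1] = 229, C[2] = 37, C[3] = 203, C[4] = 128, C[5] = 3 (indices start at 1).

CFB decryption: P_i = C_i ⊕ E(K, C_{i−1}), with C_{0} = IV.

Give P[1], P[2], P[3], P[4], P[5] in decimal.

P[1]: E(K, 79) = 207; 229 ⊕ 207 = 42.
P[2]: E(K, 229) = 101; 37 ⊕ 101 = 64.
P[3]: E(K, 37) = 165; 203 ⊕ 165 = 110.
P[4]: E(K, 203) = 75; 128 ⊕ 75 = 203.
P[5]: E(K, 128) = 0; 3 ⊕ 0 = 3.

P[1] = 42, P[2] = 64, P[3] = 110, P[4] = 203, P[5] = 3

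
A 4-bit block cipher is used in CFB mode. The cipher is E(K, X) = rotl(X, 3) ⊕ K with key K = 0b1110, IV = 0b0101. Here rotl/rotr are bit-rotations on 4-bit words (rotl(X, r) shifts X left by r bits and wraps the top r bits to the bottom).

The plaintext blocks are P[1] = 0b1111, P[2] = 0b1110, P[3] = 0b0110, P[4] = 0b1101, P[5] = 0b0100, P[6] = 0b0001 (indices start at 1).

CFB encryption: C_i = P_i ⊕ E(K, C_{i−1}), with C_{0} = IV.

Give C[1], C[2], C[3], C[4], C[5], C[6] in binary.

C[1] = 0b1011, C[2] = 0b1101, C[3] = 0b0110, C[4] = 0b0000, C[5] = 0b1010, C[6] = 0b1010

C[1]: E(K, 0b0101) = 0b0100; 0b1111 ⊕ 0b0100 = 0b1011.
C[2]: E(K, 0b1011) = 0b0011; 0b1110 ⊕ 0b0011 = 0b1101.
C[3]: E(K, 0b1101) = 0b0000; 0b0110 ⊕ 0b0000 = 0b0110.
C[4]: E(K, 0b0110) = 0b1101; 0b1101 ⊕ 0b1101 = 0b0000.
C[5]: E(K, 0b0000) = 0b1110; 0b0100 ⊕ 0b1110 = 0b1010.
C[6]: E(K, 0b1010) = 0b1011; 0b0001 ⊕ 0b1011 = 0b1010.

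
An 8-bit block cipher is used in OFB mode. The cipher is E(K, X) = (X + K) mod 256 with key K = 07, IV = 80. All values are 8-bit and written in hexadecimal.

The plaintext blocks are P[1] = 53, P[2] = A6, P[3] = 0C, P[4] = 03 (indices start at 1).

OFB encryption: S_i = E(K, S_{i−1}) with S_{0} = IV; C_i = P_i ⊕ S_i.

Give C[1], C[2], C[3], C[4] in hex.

C[1]: S = E(K, 80) = 87; 53 ⊕ 87 = D4.
C[2]: S = E(K, 87) = 8E; A6 ⊕ 8E = 28.
C[3]: S = E(K, 8E) = 95; 0C ⊕ 95 = 99.
C[4]: S = E(K, 95) = 9C; 03 ⊕ 9C = 9F.

C[1] = D4, C[2] = 28, C[3] = 99, C[4] = 9F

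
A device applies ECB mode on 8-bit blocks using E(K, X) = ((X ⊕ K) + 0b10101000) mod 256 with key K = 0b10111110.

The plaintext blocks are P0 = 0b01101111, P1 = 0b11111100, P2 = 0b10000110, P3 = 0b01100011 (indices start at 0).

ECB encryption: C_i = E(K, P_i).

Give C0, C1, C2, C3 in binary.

C0: E(K, 0b01101111) = 0b01111001.
C1: E(K, 0b11111100) = 0b11101010.
C2: E(K, 0b10000110) = 0b11100000.
C3: E(K, 0b01100011) = 0b10000101.

C0 = 0b01111001, C1 = 0b11101010, C2 = 0b11100000, C3 = 0b10000101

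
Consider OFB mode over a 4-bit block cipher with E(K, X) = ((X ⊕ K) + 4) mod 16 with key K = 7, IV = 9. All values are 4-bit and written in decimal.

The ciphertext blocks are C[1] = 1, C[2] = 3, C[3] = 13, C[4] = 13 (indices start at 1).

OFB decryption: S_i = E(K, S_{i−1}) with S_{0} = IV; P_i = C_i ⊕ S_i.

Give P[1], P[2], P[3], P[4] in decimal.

P[1] = 3, P[2] = 10, P[3] = 15, P[4] = 4

P[1]: S = E(K, 9) = 2; 1 ⊕ 2 = 3.
P[2]: S = E(K, 2) = 9; 3 ⊕ 9 = 10.
P[3]: S = E(K, 9) = 2; 13 ⊕ 2 = 15.
P[4]: S = E(K, 2) = 9; 13 ⊕ 9 = 4.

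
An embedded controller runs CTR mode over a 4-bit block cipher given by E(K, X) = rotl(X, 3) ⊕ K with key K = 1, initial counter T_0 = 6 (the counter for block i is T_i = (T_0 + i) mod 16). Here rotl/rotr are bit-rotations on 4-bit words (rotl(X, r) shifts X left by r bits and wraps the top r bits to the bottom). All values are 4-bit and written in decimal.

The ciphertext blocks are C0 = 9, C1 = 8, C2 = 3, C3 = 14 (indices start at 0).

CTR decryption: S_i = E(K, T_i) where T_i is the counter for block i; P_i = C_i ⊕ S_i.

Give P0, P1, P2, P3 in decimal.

P0: T = 6, S = E(K, T) = 2; 9 ⊕ 2 = 11.
P1: T = 7, S = E(K, T) = 10; 8 ⊕ 10 = 2.
P2: T = 8, S = E(K, T) = 5; 3 ⊕ 5 = 6.
P3: T = 9, S = E(K, T) = 13; 14 ⊕ 13 = 3.

P0 = 11, P1 = 2, P2 = 6, P3 = 3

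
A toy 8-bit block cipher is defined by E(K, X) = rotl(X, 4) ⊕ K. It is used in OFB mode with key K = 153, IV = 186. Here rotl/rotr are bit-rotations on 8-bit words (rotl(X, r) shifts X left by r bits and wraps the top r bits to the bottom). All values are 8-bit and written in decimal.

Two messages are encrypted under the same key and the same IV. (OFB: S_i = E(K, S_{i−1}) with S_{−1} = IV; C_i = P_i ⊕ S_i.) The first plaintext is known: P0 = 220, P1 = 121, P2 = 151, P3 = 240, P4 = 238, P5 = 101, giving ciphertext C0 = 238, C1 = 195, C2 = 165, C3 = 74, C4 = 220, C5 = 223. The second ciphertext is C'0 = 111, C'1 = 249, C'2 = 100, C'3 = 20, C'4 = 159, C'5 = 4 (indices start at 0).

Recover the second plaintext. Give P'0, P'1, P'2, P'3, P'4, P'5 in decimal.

In OFB with a reused IV, both messages share the same keystream S_i, so C_i ⊕ C'_i = P_i ⊕ P'_i and thus P'_i = P_i ⊕ C_i ⊕ C'_i.
P'0: 220 ⊕ 238 ⊕ 111 = 93.
P'1: 121 ⊕ 195 ⊕ 249 = 67.
P'2: 151 ⊕ 165 ⊕ 100 = 86.
P'3: 240 ⊕ 74 ⊕ 20 = 174.
P'4: 238 ⊕ 220 ⊕ 159 = 173.
P'5: 101 ⊕ 223 ⊕ 4 = 190.

P'0 = 93, P'1 = 67, P'2 = 86, P'3 = 174, P'4 = 173, P'5 = 190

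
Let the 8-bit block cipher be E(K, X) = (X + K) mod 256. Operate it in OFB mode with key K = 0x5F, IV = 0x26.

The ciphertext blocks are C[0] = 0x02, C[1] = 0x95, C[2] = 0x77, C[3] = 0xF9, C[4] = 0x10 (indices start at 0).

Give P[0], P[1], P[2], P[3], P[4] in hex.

OFB decryption: S_i = E(K, S_{i−1}) with S_{−1} = IV; P_i = C_i ⊕ S_i.
P[0]: S = E(K, 0x26) = 0x85; 0x02 ⊕ 0x85 = 0x87.
P[1]: S = E(K, 0x85) = 0xE4; 0x95 ⊕ 0xE4 = 0x71.
P[2]: S = E(K, 0xE4) = 0x43; 0x77 ⊕ 0x43 = 0x34.
P[3]: S = E(K, 0x43) = 0xA2; 0xF9 ⊕ 0xA2 = 0x5B.
P[4]: S = E(K, 0xA2) = 0x01; 0x10 ⊕ 0x01 = 0x11.

P[0] = 0x87, P[1] = 0x71, P[2] = 0x34, P[3] = 0x5B, P[4] = 0x11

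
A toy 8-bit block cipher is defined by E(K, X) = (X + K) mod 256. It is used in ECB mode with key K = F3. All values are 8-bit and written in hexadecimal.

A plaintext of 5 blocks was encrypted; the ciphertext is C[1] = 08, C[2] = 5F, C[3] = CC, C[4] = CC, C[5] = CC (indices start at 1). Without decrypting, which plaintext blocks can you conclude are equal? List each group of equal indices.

P[3] = P[4] = P[5]

ECB encrypts each block independently with the same key, so equal ciphertext blocks imply equal plaintext blocks.
C[3] = C[4] = C[5] = CC, so P[3] = P[4] = P[5].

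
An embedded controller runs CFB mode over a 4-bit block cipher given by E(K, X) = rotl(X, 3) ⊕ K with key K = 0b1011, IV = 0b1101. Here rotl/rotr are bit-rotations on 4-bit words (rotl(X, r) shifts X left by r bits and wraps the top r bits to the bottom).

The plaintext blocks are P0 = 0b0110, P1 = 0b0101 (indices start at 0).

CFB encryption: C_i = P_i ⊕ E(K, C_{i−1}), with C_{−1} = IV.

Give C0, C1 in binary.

C0: E(K, 0b1101) = 0b0101; 0b0110 ⊕ 0b0101 = 0b0011.
C1: E(K, 0b0011) = 0b0010; 0b0101 ⊕ 0b0010 = 0b0111.

C0 = 0b0011, C1 = 0b0111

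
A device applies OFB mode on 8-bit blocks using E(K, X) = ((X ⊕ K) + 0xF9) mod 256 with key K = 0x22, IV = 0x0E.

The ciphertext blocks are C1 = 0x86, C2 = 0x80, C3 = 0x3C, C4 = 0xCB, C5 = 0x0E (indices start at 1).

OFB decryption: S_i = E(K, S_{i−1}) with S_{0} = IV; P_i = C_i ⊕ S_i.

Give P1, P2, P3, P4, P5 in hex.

P1: S = E(K, 0x0E) = 0x25; 0x86 ⊕ 0x25 = 0xA3.
P2: S = E(K, 0x25) = 0x00; 0x80 ⊕ 0x00 = 0x80.
P3: S = E(K, 0x00) = 0x1B; 0x3C ⊕ 0x1B = 0x27.
P4: S = E(K, 0x1B) = 0x32; 0xCB ⊕ 0x32 = 0xF9.
P5: S = E(K, 0x32) = 0x09; 0x0E ⊕ 0x09 = 0x07.

P1 = 0xA3, P2 = 0x80, P3 = 0x27, P4 = 0xF9, P5 = 0x07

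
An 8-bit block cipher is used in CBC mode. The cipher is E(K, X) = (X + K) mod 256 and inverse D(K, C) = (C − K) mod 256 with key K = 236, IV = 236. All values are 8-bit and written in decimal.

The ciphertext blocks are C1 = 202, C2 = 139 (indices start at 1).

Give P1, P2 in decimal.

P1 = 50, P2 = 85

CBC decryption: P_i = D(K, C_i) ⊕ C_{i−1}, with C_{0} = IV.
P1: D(K, 202) = 222; 222 ⊕ 236 = 50.
P2: D(K, 139) = 159; 159 ⊕ 202 = 85.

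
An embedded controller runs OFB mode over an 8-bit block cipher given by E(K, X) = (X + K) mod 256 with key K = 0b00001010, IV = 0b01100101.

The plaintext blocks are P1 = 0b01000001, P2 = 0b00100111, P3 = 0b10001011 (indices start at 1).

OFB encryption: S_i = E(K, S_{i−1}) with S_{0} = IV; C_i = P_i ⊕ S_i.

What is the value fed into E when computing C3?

0b01111001

C1: S = E(K, 0b01100101) = 0b01101111; 0b01000001 ⊕ 0b01101111 = 0b00101110.
C2: S = E(K, 0b01101111) = 0b01111001; 0b00100111 ⊕ 0b01111001 = 0b01011110.
C3: S = E(K, 0b01111001) = 0b10000011; 0b10001011 ⊕ 0b10000011 = 0b00001000.
So the input to E for block 3 is 0b01111001.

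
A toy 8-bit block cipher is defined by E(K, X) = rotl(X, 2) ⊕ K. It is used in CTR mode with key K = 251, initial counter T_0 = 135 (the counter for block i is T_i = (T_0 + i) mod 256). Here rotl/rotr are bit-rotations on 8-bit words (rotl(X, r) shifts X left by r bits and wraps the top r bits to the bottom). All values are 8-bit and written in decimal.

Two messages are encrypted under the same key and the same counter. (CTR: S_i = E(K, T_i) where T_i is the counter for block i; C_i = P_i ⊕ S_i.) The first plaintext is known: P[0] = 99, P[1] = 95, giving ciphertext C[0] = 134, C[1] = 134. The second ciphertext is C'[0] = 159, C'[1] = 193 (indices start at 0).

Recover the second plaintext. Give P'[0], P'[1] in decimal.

In CTR with a reused counter, both messages share the same keystream S_i, so C_i ⊕ C'_i = P_i ⊕ P'_i and thus P'_i = P_i ⊕ C_i ⊕ C'_i.
P'[0]: 99 ⊕ 134 ⊕ 159 = 122.
P'[1]: 95 ⊕ 134 ⊕ 193 = 24.

P'[0] = 122, P'[1] = 24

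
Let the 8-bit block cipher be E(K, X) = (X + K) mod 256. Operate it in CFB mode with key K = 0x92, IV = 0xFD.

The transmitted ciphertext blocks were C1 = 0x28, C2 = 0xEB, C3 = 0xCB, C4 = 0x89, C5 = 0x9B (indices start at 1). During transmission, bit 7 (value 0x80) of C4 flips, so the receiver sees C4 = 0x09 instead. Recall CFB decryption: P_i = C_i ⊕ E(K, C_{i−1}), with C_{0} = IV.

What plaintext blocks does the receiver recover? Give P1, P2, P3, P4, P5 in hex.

P1 = 0xA7, P2 = 0x51, P3 = 0xB6, P4 = 0x54, P5 = 0x00

Only C4 changed, to 0x09. In CFB, a change in C_i flips the same bit in P_i and garbles P_{i+1}. Decrypting the received ciphertext:
P1: E(K, 0xFD) = 0x8F; 0x28 ⊕ 0x8F = 0xA7.
P2: E(K, 0x28) = 0xBA; 0xEB ⊕ 0xBA = 0x51.
P3: E(K, 0xEB) = 0x7D; 0xCB ⊕ 0x7D = 0xB6.
P4: E(K, 0xCB) = 0x5D; 0x09 ⊕ 0x5D = 0x54.
P5: E(K, 0x09) = 0x9B; 0x9B ⊕ 0x9B = 0x00.
Blocks that differ from the original plaintext: P4, P5.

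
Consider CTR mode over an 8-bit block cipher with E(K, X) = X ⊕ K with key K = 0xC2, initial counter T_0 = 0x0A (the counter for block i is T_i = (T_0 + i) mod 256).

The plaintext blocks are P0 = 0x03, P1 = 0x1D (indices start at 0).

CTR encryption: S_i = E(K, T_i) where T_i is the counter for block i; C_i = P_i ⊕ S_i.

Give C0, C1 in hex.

C0: T = 0x0A, S = E(K, T) = 0xC8; 0x03 ⊕ 0xC8 = 0xCB.
C1: T = 0x0B, S = E(K, T) = 0xC9; 0x1D ⊕ 0xC9 = 0xD4.

C0 = 0xCB, C1 = 0xD4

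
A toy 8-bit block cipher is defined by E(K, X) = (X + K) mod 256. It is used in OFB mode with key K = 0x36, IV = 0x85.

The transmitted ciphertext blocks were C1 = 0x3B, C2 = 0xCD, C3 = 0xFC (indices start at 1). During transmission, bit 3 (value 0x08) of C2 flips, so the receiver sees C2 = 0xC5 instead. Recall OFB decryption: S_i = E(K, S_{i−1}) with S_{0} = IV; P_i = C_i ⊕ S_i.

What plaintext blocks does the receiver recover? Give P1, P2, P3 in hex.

P1 = 0x80, P2 = 0x34, P3 = 0xDB

Only C2 changed, to 0xC5. In OFB, a change in C_i flips the same bit in P_i only; the keystream is unaffected. Decrypting the received ciphertext:
P1: S = E(K, 0x85) = 0xBB; 0x3B ⊕ 0xBB = 0x80.
P2: S = E(K, 0xBB) = 0xF1; 0xC5 ⊕ 0xF1 = 0x34.
P3: S = E(K, 0xF1) = 0x27; 0xFC ⊕ 0x27 = 0xDB.
Blocks that differ from the original plaintext: P2.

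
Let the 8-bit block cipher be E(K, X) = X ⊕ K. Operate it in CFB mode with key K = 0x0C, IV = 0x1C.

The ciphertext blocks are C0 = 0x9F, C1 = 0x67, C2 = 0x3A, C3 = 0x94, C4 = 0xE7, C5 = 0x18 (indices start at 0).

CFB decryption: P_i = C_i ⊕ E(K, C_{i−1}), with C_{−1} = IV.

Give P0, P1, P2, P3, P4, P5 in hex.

P0: E(K, 0x1C) = 0x10; 0x9F ⊕ 0x10 = 0x8F.
P1: E(K, 0x9F) = 0x93; 0x67 ⊕ 0x93 = 0xF4.
P2: E(K, 0x67) = 0x6B; 0x3A ⊕ 0x6B = 0x51.
P3: E(K, 0x3A) = 0x36; 0x94 ⊕ 0x36 = 0xA2.
P4: E(K, 0x94) = 0x98; 0xE7 ⊕ 0x98 = 0x7F.
P5: E(K, 0xE7) = 0xEB; 0x18 ⊕ 0xEB = 0xF3.

P0 = 0x8F, P1 = 0xF4, P2 = 0x51, P3 = 0xA2, P4 = 0x7F, P5 = 0xF3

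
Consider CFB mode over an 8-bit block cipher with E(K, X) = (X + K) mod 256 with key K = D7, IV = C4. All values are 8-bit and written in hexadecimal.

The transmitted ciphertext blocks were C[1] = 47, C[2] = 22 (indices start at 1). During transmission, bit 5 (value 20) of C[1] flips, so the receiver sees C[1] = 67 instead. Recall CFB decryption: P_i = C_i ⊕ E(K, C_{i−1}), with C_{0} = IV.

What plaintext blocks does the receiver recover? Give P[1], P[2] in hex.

P[1] = FC, P[2] = 1C

Only C[1] changed, to 67. In CFB, a change in C_i flips the same bit in P_i and garbles P_{i+1}. Decrypting the received ciphertext:
P[1]: E(K, C4) = 9B; 67 ⊕ 9B = FC.
P[2]: E(K, 67) = 3E; 22 ⊕ 3E = 1C.
Blocks that differ from the original plaintext: P[1], P[2].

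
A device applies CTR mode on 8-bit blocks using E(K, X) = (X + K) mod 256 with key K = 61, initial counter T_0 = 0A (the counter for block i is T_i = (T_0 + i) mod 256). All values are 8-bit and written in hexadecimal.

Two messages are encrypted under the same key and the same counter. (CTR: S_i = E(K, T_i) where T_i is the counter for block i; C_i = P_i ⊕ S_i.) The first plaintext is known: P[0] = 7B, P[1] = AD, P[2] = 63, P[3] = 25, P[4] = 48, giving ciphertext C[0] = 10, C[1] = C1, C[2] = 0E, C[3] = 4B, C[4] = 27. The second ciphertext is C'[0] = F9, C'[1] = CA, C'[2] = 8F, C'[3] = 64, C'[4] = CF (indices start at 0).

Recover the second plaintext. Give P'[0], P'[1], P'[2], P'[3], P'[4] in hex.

P'[0] = 92, P'[1] = A6, P'[2] = E2, P'[3] = 0A, P'[4] = A0

In CTR with a reused counter, both messages share the same keystream S_i, so C_i ⊕ C'_i = P_i ⊕ P'_i and thus P'_i = P_i ⊕ C_i ⊕ C'_i.
P'[0]: 7B ⊕ 10 ⊕ F9 = 92.
P'[1]: AD ⊕ C1 ⊕ CA = A6.
P'[2]: 63 ⊕ 0E ⊕ 8F = E2.
P'[3]: 25 ⊕ 4B ⊕ 64 = 0A.
P'[4]: 48 ⊕ 27 ⊕ CF = A0.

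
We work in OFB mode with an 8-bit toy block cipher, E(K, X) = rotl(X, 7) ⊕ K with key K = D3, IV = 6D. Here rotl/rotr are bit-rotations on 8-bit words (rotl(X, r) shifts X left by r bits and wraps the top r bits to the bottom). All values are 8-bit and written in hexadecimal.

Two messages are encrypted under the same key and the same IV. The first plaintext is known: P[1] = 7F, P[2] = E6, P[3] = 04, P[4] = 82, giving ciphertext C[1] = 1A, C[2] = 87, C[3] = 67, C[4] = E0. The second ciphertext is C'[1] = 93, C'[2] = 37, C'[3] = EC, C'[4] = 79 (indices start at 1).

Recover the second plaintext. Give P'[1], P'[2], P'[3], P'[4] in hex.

In OFB with a reused IV, both messages share the same keystream S_i, so C_i ⊕ C'_i = P_i ⊕ P'_i and thus P'_i = P_i ⊕ C_i ⊕ C'_i.
P'[1]: 7F ⊕ 1A ⊕ 93 = F6.
P'[2]: E6 ⊕ 87 ⊕ 37 = 56.
P'[3]: 04 ⊕ 67 ⊕ EC = 8F.
P'[4]: 82 ⊕ E0 ⊕ 79 = 1B.

P'[1] = F6, P'[2] = 56, P'[3] = 8F, P'[4] = 1B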